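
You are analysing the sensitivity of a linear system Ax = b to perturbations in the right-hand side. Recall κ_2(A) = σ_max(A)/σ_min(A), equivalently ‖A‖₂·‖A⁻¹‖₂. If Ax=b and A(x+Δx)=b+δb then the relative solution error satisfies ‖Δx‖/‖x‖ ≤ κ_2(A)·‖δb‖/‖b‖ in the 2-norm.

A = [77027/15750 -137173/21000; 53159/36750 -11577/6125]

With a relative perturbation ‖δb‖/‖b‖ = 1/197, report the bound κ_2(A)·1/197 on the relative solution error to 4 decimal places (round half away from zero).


1.7909

M = AᵀA = [252926153/9724050 -899272919/25930800; -899272919/25930800 1598727481/34574400]. tr(M)=899287369/12446784, det(M)=2088025/49787136
λ_max, λ_min = (899287369/12446784 ± √808691782846780561/154922431942656)/2 = 289/4, 7225/12446784
σ_max=√(289/4)=(17/2), σ_min=√(7225/12446784)=(85/3528) → κ = 352.8000
worst-case relative error ≤ 352.8000 × 1/197 = 1.7909


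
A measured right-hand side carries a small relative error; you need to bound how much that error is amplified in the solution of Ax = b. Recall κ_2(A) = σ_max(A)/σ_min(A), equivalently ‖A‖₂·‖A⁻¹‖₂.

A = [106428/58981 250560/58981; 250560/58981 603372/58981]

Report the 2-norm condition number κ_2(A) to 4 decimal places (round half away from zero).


form AᵀA = [438504336/20584369 1052352000/20584369; 1052352000/20584369 2525669136/20584369] with trace 17539488/121801 and determinant 20736/121801
λ_max, λ_min = (17539488/121801 ± √307623536640000/14835483601)/2 = 144, 144/121801
σ_max=√144=12, σ_min=√(144/121801)=(12/349) → κ = 349.0000

349.0000


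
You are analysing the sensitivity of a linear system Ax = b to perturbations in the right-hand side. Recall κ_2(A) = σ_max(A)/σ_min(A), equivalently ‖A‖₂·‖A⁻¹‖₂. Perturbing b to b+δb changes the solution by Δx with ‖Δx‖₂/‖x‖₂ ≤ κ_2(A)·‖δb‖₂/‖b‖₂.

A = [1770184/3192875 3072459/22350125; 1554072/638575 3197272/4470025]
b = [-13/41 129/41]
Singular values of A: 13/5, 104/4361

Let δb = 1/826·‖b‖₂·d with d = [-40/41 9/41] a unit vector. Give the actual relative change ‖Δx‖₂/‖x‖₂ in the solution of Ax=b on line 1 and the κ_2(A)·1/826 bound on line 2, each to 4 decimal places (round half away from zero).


from the listed singular values, σ₁ = 13/5, σ_n = 104/4361
κ = σ_max/σ_min = (13/5)/(104/4361) = 109.0250
perturbation bound = 109.0250·1/826 = 0.1320
solve Ax = b  →  x = [-10.6335 40.5785]
‖b‖ = 3.1623, ‖x‖ = 41.9486
re-solving with b+δb shifts x by Δx of norm 0.1605
relative error = 0.0038
realised/bound (from unrounded values) ≈ 0.0290

0.0038
0.1320


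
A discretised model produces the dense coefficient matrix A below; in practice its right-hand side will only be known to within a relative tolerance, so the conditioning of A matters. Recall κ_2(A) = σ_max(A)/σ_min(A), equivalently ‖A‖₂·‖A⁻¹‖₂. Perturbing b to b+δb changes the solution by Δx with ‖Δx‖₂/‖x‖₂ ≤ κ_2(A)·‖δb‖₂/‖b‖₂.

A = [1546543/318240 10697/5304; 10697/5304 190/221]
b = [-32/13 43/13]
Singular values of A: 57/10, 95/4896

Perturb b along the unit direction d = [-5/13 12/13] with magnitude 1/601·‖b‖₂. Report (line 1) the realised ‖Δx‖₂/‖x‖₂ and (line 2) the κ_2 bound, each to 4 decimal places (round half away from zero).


0.0017
0.4888

from the listed singular values, σ₁ = 57/10, σ_n = 95/4896
κ_2(A) = (57/10) / (95/4896) = 293.7600
κ_2(A)·‖δb‖/‖b‖ = 0.4888
solve Ax = b  →  x = [-79.4494 190.2224]
2-norm of b is 4.1231; of x, 206.1474
re-solving with b+δb shifts x by Δx of norm 0.3536
relative error = 0.0017
so the bound overstates the realised error by a factor of ≈ 284.9892 (computed from the unrounded values)


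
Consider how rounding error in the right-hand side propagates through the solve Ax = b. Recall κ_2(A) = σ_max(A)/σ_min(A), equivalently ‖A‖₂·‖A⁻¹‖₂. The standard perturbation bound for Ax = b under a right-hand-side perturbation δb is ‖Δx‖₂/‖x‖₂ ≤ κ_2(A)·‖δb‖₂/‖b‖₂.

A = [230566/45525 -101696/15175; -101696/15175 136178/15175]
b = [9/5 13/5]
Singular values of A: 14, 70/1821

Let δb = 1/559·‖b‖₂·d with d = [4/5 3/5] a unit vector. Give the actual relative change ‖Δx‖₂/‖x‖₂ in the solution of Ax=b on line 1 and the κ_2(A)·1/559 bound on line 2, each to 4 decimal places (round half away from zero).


0.0019
0.6515

from the listed singular values, σ₁ = 14, σ_n = 70/1821
κ_2(A) = 14 / (70/1821) = 364.2000
bound on ‖Δx‖/‖x‖: κ·ε = 364.2000·1/559 = 0.6515
solve Ax = b  →  x = [62.3914 46.8829]
‖b‖₂ = 3.1623 and ‖x‖₂ = 78.0429
δb = ε·‖b‖·d = [0.0045 0.0034]; solving A·Δx = δb gives ‖Δx‖ = 0.1472
dividing the unrounded norms, ‖Δx‖/‖x‖ = 0.0019
so the bound overstates the realised error by a factor of ≈ 345.5106 (computed from the unrounded values)


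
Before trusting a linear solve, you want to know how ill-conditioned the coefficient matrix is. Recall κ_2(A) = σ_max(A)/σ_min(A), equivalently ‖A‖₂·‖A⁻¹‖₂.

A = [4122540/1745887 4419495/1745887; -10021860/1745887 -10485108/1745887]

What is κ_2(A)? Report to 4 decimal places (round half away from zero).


231.5500

M = AᵀA = [23961031200/621938669 25158096180/621938669; 25158096180/621938669 26416940589/621938669]. tr(M)=1737171441/21446161, det(M)=2624400/21446161
eigenvalues of AᵀA: λ = (tr ± √(tr²−4·det))/2 = 81, 32400/21446161
so κ_2 = √(81 / (32400/21446161)) = 231.5500


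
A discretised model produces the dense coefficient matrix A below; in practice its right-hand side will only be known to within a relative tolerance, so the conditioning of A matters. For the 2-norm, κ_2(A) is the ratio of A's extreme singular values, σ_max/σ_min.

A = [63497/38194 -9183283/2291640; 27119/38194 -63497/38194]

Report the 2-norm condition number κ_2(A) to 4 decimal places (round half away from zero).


271.2000

AᵀA = [14104465/4315922 -4061712599/517910640; -4061712599/517910640 584895947281/31074638400]; tr = 4061823049/183873600, det = 4879681/735494400
λ_max, λ_min = (4061823049/183873600 ± √16497509236875334801/33809500776960000)/2 = 2209/100, 2209/7354944
σ_max=√(2209/100)=(47/10), σ_min=√(2209/7354944)=(47/2712) → κ = 271.2000


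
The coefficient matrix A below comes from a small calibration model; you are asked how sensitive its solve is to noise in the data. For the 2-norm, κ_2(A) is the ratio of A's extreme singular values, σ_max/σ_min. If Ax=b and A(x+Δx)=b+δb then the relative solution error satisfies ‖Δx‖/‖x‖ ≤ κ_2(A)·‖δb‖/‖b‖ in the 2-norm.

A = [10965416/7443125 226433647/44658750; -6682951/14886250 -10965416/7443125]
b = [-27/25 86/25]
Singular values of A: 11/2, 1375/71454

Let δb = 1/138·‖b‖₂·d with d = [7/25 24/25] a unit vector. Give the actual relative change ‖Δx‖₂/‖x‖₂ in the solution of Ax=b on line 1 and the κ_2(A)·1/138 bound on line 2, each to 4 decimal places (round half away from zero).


0.0087
2.0711

σ_max = 11/2, σ_min = 1375/71454
κ = σ_max/σ_min = (11/2)/(1375/71454) = 285.8160
worst-case relative error ≤ 285.8160 × 1/138 = 2.0711
solve Ax = b  →  x = [-149.7655 43.3028]
‖b‖₂ = 3.6056 and ‖x‖₂ = 155.9001
δb = ε·‖b‖·d = [0.0073 0.0251]; solving A·Δx = δb gives ‖Δx‖ = 1.3577
relative error = 0.0087
so the bound overstates the realised error by a factor of ≈ 237.8139 (computed from the unrounded values)


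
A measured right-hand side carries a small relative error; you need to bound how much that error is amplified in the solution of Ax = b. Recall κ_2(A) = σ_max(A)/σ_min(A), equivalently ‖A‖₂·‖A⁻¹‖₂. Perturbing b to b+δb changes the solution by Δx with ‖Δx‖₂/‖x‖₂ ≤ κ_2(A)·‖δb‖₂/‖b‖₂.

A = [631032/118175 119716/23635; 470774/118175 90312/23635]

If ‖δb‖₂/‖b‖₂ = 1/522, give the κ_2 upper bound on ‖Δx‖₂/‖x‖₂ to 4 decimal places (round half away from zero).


form AᵀA = [24793181764/558613225 4722446736/111722645; 4722446736/111722645 899527120/22344529] with trace 56220404/664225 and determinant 33856/664225
λ_max, λ_min = (56220404/664225 ± √3160643873916816/441194850625)/2 = 2116/25, 16/26569
κ = σ_max/σ_min = (46/5)/(4/163) = 374.9000
bound on ‖Δx‖/‖x‖: κ·ε = 374.9000·1/522 = 0.7182

0.7182


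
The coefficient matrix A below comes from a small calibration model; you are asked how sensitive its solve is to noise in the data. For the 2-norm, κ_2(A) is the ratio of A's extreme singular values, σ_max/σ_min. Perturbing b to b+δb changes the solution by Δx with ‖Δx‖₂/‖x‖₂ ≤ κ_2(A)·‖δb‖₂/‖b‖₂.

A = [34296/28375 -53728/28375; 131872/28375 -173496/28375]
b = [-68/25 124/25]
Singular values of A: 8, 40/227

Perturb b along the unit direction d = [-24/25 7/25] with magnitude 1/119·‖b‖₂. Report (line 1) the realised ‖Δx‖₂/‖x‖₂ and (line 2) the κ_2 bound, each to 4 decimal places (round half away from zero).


from the listed singular values, σ₁ = 8, σ_n = 40/227
condition number: 8 ÷ (40/227) = 45.4000
worst-case relative error ≤ 45.4000 × 1/119 = 0.3815
solve Ax = b  →  x = [18.4600 13.2200]
‖b‖₂ = 5.6569 and ‖x‖₂ = 22.7055
with δb = [-0.0456 0.0133], A·Δx = δb → ‖Δx‖ = 0.2698
dividing the unrounded norms, ‖Δx‖/‖x‖ = 0.0119
tightness: 0.0119 against a bound of 0.3815 (unrounded ratio ≈ 0.0311)

0.0119
0.3815


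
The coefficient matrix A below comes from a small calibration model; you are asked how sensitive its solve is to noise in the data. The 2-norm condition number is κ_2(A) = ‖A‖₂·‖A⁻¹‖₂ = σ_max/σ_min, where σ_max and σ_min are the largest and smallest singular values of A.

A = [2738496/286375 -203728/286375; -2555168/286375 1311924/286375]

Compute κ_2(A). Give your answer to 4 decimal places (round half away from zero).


4.9375

AᵀA = [3336086528/19503125 -929867904/19503125; -929867904/19503125 419179472/19503125]; tr = 30042128/156025, det = 5473632256/3900625
eigenvalues of AᵀA: λ = (tr ± √(tr²−4·det))/2 = 4624/25, 1183744/156025
σ_max=√(4624/25)=(68/5), σ_min=√(1183744/156025)=(1088/395) → κ = 4.9375


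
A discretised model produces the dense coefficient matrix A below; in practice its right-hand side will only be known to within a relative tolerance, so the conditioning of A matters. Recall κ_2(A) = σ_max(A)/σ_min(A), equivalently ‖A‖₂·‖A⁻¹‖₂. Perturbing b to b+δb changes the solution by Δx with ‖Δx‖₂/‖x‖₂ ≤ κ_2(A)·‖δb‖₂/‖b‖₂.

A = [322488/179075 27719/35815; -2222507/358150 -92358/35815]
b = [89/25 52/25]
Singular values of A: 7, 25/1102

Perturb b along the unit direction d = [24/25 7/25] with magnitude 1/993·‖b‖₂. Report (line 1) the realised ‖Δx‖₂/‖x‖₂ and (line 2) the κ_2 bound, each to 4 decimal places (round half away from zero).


0.0010
0.3107

σ_max = 7, σ_min = 25/1102
κ = σ_max/σ_min = 7/(25/1102) = 308.5600
perturbation bound = 308.5600·1/993 = 0.3107
solve Ax = b  →  x = [-67.9473 162.7020]
‖b‖ = 4.1231, ‖x‖ = 176.3201
Δx = A⁻¹·δb where δb = 1/993·4.1231·d; ‖Δx‖ = 0.1830
realised ‖Δx‖/‖x‖ = 0.0010
so the bound overstates the realised error by a factor of ≈ 299.3473 (computed from the unrounded values)


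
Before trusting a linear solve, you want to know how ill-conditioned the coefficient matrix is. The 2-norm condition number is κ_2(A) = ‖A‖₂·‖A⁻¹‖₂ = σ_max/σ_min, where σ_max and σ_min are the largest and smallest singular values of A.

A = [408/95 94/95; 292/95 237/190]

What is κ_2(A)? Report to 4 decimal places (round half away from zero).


M = AᵀA = [251728/9025 72954/9025; 72954/9025 91513/36100]. tr(M)=43937/1444, det(M)=1936/361
eigenvalues of AᵀA: λ = (tr ± √(tr²−4·det))/2 = 121/4, 64/361
κ = σ_max/σ_min = (11/2)/(8/19) = 13.0625

13.0625


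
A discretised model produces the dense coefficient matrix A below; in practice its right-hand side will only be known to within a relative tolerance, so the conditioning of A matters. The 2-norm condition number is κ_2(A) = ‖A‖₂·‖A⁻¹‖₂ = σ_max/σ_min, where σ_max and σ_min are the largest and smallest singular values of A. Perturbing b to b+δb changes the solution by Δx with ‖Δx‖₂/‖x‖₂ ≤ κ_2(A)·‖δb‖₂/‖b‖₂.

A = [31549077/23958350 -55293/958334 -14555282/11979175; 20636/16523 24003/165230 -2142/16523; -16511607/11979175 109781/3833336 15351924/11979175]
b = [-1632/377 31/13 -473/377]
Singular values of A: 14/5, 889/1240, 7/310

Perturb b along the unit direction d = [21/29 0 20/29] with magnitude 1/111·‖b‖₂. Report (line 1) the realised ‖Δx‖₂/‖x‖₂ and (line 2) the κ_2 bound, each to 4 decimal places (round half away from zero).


0.0115
1.1171

largest singular value 14/5, smallest 7/310
condition number: (14/5) ÷ (7/310) = 124.0000
bound on ‖Δx‖/‖x‖: κ·ε = 124.0000·1/111 = 1.1171
solve Ax = b  →  x = [-21.1673 173.7408 -27.6278]
‖b‖₂ = 5.0990 and ‖x‖₂ = 177.1926
re-solving with b+δb shifts x by Δx of norm 2.0344
realised ‖Δx‖/‖x‖ = 0.0115
realised/bound (from unrounded values) ≈ 0.0103


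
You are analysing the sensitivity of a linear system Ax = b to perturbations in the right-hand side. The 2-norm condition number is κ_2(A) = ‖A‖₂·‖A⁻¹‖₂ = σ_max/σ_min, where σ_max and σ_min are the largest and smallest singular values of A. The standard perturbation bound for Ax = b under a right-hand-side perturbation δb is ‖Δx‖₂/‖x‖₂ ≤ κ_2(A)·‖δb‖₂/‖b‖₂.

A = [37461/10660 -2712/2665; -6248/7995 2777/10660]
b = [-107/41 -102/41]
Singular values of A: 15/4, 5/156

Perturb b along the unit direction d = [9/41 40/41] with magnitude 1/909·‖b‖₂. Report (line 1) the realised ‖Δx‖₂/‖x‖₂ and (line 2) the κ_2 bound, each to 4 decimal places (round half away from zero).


0.0013
0.1287

from the listed singular values, σ₁ = 15/4, σ_n = 5/156
κ_2(A) = (15/4) / (5/156) = 117.0000
perturbation bound = 117.0000·1/909 = 0.1287
solve Ax = b  →  x = [-26.7200 -89.7067]
2-norm of b is 3.6056; of x, 93.6015
Δx = A⁻¹·δb where δb = 1/909·3.6056·d; ‖Δx‖ = 0.1238
relative error = 0.0013
realised/bound (from unrounded values) ≈ 0.0103


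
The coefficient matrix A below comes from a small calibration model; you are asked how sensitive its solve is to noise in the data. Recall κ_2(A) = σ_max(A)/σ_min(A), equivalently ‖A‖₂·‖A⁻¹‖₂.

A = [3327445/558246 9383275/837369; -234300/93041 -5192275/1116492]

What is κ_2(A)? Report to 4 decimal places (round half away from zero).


378.9000

form AᵀA = [77208070225/1844015364 217140867625/2766023046; 217140867625/2766023046 9771426465625/66384553104] with trace 43428778525/229704336 and determinant 228765625/918817344
eigenvalues of AᵀA: λ = (tr ± √(tr²−4·det))/2 = 3025/16, 75625/57426084
κ = σ_max/σ_min = (55/4)/(275/7578) = 378.9000


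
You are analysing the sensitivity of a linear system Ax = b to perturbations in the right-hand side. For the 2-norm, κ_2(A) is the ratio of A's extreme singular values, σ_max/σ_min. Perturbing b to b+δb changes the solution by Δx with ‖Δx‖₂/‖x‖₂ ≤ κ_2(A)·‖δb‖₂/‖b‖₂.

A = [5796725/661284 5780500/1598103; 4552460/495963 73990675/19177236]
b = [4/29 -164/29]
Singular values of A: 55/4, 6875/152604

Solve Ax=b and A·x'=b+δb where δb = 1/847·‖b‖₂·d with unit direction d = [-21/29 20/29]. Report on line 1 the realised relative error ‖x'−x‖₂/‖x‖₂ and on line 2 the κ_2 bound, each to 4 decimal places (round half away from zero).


0.0017
0.3603

σ_max = 55/4, σ_min = 6875/152604
κ_2(A) = (55/4) / (6875/152604) = 305.2080
bound on ‖Δx‖/‖x‖: κ·ε = 305.2080·1/847 = 0.3603
solve Ax = b  →  x = [33.8806 -82.0698]
‖b‖ = 5.6569, ‖x‖ = 88.7883
with δb = [-0.0048 0.0046], A·Δx = δb → ‖Δx‖ = 0.1482
dividing the unrounded norms, ‖Δx‖/‖x‖ = 0.0017
tightness: 0.0017 against a bound of 0.3603 (unrounded ratio ≈ 0.0046)


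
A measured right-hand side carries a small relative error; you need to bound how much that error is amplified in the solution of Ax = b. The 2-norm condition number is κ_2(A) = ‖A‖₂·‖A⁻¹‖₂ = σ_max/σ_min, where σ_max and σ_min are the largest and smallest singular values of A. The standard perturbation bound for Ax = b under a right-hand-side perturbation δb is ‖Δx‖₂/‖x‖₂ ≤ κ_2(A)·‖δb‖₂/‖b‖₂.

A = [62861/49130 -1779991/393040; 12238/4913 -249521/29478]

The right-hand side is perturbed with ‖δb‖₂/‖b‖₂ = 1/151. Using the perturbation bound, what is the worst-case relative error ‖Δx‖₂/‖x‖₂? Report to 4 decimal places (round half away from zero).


form AᵀA = [65496089/8352100 -5387997377/200450400; -5387997377/200450400 443364978361/4810809600] with trace 19243629025/192432384 and determinant 9765625/48108096
solving λ² − 19243629025/192432384·λ + 9765625/48108096 = 0 gives λ = 100, 390625/192432384
κ = σ_max/σ_min = 10/(625/13872) = 221.9520
κ_2(A)·‖δb‖/‖b‖ = 1.4699

1.4699


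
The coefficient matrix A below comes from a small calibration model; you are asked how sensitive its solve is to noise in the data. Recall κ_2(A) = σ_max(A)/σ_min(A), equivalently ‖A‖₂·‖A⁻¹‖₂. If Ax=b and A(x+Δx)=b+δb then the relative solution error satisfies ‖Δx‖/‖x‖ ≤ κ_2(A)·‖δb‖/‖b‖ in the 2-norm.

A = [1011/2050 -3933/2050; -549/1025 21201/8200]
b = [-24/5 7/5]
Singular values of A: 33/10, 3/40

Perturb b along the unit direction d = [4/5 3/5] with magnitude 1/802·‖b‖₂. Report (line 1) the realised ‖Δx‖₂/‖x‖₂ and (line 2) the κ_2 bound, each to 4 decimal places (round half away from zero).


from the listed singular values, σ₁ = 33/10, σ_n = 3/40
κ_2(A) = (33/10) / (3/40) = 44.0000
worst-case relative error ≤ 44.0000 × 1/802 = 0.0549
solve Ax = b  →  x = [-39.2905 -7.5979]
‖b‖ = 5.0000, ‖x‖ = 40.0184
δb = ε·‖b‖·d = [0.0050 0.0037]; solving A·Δx = δb gives ‖Δx‖ = 0.0831
relative error = 0.0021
realised/bound (from unrounded values) ≈ 0.0379

0.0021
0.0549


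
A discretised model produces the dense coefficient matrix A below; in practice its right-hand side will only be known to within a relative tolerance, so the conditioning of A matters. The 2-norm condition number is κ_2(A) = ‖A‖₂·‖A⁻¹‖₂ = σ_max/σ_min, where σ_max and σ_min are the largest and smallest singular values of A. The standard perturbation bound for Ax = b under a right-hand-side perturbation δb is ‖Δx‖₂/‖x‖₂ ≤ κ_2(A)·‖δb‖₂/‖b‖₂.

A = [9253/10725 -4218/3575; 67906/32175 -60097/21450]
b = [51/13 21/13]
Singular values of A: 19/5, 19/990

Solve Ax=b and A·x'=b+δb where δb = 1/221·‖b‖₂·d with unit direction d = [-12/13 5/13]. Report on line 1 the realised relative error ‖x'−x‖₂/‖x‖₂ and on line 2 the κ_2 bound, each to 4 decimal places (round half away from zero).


largest singular value 19/5, smallest 19/990
κ_2(A) = (19/5) / (19/990) = 198.0000
bound on ‖Δx‖/‖x‖: κ·ε = 198.0000·1/221 = 0.8959
solve Ax = b  →  x = [-124.5789 -94.4211]
2-norm of b is 4.2426; of x, 156.3178
with δb = [-0.0177 0.0074], A·Δx = δb → ‖Δx‖ = 1.0003
realised ‖Δx‖/‖x‖ = 0.0064
so the bound overstates the realised error by a factor of ≈ 140.0089 (computed from the unrounded values)

0.0064
0.8959


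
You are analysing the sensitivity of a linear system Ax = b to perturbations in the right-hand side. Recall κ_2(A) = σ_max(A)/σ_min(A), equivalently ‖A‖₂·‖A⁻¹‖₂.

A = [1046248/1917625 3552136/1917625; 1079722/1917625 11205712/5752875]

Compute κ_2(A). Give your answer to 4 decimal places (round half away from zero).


396.7500

M = AᵀA = [2687793668/4372515625 27643637728/13117546875; 27643637728/13117546875 284336519488/39352640625]. tr(M)=98728532/12592845, det(M)=614656/1574105625
eigenvalues of AᵀA: λ = (tr ± √(tr²−4·det))/2 = 196/25, 3136/62964225
σ_max=√(196/25)=(14/5), σ_min=√(3136/62964225)=(56/7935) → κ = 396.7500


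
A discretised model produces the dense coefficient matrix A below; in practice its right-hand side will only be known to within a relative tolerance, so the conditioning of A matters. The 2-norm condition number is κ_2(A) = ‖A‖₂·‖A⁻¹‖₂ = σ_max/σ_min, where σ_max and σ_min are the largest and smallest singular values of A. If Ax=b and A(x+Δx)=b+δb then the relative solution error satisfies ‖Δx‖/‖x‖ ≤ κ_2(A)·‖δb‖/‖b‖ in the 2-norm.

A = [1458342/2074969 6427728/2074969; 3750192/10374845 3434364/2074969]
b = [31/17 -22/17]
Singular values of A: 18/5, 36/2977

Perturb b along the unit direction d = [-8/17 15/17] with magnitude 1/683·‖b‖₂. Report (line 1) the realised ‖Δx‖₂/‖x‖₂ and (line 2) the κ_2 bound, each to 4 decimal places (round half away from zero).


0.0016
0.4359

σ_max = 18/5, σ_min = 36/2977
condition number: (18/5) ÷ (36/2977) = 297.7000
worst-case relative error ≤ 297.7000 × 1/683 = 0.4359
solve Ax = b  →  x = [161.4160 -36.0339]
2-norm of b is 2.2361; of x, 165.3891
with δb = [-0.0015 0.0029], A·Δx = δb → ‖Δx‖ = 0.2707
relative error = 0.0016
so the bound overstates the realised error by a factor of ≈ 266.2714 (computed from the unrounded values)


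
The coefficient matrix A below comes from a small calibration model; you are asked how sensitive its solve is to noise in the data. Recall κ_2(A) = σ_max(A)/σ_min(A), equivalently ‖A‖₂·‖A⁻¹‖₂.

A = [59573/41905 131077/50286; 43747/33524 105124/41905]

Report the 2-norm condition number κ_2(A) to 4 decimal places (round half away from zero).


102.0000

form AᵀA = [124409129/33408400 17487443/2505630; 17487443/2505630 983790121/75168900] with trace 3498161/208080 and determinant 2825761/104040000
char-poly roots: 1681/100 and 1681/1040400
so κ_2 = √((1681/100) / (1681/1040400)) = 102.0000


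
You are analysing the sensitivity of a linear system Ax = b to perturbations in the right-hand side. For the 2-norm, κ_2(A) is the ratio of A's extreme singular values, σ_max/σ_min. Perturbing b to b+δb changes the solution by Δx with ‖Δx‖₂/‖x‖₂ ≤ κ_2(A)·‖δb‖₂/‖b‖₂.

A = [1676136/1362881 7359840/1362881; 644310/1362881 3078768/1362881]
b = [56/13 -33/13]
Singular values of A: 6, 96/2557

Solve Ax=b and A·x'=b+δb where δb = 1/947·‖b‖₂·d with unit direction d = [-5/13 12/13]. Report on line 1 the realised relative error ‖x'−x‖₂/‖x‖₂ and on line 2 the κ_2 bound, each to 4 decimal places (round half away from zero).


0.0013
0.1688

σ_max = 6, σ_min = 96/2557
condition number: 6 ÷ (96/2557) = 159.8125
perturbation bound = 159.8125·1/947 = 0.1688
solve Ax = b  →  x = [104.0528 -22.8994]
‖b‖ = 5.0000, ‖x‖ = 106.5428
re-solving with b+δb shifts x by Δx of norm 0.1406
relative error = 0.0013
tightness: 0.0013 against a bound of 0.1688 (unrounded ratio ≈ 0.0078)


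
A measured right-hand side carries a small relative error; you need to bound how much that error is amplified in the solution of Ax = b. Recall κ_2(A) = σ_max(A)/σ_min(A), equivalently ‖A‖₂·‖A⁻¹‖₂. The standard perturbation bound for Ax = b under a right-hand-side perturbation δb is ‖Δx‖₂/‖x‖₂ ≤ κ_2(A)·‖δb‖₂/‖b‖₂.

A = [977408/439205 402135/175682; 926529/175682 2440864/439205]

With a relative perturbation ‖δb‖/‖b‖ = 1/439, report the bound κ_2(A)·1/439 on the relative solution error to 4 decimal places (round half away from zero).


form AᵀA = [5158682981/157438100 270820368/7871905; 270820368/7871905 5687427509/157438100] with trace 37400381/542890 and determinant 47458321/542890000
eigenvalues of AᵀA: λ = (tr ± √(tr²−4·det))/2 = 6889/100, 6889/5428900
κ_2(A) = √(λ_max/λ_min) = √((6889/100) / (6889/5428900)) = 233.0000
worst-case relative error ≤ 233.0000 × 1/439 = 0.5308

0.5308


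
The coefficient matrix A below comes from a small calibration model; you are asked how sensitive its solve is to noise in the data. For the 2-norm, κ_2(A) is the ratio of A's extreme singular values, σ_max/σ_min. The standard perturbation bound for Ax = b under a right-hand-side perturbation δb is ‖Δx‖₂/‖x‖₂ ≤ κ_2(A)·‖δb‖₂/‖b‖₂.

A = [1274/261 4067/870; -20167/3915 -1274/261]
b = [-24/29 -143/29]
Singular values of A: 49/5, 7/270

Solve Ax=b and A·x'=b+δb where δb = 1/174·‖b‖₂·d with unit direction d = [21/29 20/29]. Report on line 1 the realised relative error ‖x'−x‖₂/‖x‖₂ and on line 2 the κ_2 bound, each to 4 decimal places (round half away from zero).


0.0072
2.1724

largest singular value 49/5, smallest 7/270
κ_2(A) = (49/5) / (7/270) = 378.0000
worst-case relative error ≤ 378.0000 × 1/174 = 2.1724
solve Ax = b  →  x = [106.6256 -111.5130]
2-norm of b is 5.0000; of x, 154.2860
with δb = [0.0208 0.0198], A·Δx = δb → ‖Δx‖ = 1.1084
relative error = 0.0072
so the bound overstates the realised error by a factor of ≈ 302.4006 (computed from the unrounded values)


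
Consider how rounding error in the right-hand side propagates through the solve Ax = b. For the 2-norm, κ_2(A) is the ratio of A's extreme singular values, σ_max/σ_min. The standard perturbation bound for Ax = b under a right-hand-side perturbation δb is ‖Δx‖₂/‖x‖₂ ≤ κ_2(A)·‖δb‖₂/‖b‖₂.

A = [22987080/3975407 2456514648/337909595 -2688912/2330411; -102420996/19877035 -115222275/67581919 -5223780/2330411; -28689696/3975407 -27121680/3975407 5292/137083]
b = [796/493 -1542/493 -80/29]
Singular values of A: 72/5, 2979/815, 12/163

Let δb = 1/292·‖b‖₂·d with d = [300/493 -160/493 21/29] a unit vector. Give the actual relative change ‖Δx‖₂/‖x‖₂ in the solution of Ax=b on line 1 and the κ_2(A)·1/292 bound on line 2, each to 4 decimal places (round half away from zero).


from the listed singular values, σ₁ = 72/5, σ_n = 12/163
κ = σ_max/σ_min = (72/5)/(12/163) = 195.6000
worst-case relative error ≤ 195.6000 × 1/292 = 0.6699
solve Ax = b  →  x = [0.4744 -0.0953 0.3774]
2-norm of b is 4.4721; of x, 0.6136
with δb = [0.0093 -0.0050 0.0111], A·Δx = δb → ‖Δx‖ = 0.2080
realised ‖Δx‖/‖x‖ = 0.3390
so the bound overstates the realised error by a factor of ≈ 1.9759 (computed from the unrounded values)

0.3390
0.6699


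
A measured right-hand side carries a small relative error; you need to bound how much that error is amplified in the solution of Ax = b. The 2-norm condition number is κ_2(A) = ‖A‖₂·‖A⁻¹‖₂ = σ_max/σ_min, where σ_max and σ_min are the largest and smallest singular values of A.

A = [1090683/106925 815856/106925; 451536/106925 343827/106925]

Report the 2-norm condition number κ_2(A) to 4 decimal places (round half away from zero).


329.0000

M = AᵀA = [1649081853/13530125 1236793536/13530125; 1236793536/13530125 927618957/13530125]. tr(M)=515340162/2706025, det(M)=22667121/67650625
eigenvalues of AᵀA: λ = (tr ± √(tr²−4·det))/2 = 4761/25, 4761/2706025
so κ_2 = √((4761/25) / (4761/2706025)) = 329.0000


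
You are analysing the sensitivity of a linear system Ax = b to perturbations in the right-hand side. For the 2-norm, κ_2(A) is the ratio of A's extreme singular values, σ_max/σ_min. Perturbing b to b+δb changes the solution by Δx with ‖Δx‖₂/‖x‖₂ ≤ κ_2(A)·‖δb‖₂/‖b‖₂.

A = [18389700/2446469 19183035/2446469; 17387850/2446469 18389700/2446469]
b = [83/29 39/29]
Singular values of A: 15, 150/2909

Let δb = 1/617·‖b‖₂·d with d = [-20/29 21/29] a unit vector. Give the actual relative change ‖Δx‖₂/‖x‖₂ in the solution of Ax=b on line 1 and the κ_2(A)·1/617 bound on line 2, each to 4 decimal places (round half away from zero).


from the listed singular values, σ₁ = 15, σ_n = 150/2909
condition number: 15 ÷ (150/2909) = 290.9000
worst-case relative error ≤ 290.9000 × 1/617 = 0.4715
solve Ax = b  →  x = [14.1814 -13.2299]
‖b‖ = 3.1623, ‖x‖ = 19.3944
re-solving with b+δb shifts x by Δx of norm 0.0994
relative error = 0.0051
so the bound overstates the realised error by a factor of ≈ 91.9955 (computed from the unrounded values)

0.0051
0.4715


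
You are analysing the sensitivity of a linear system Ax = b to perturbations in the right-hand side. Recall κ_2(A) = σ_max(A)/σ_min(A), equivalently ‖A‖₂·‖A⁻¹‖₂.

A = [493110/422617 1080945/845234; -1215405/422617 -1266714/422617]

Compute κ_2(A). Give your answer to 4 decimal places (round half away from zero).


form AᵀA = [351023625/36442589 368513145/36442589; 368513145/36442589 1547990109/145770356] with trace 101796021/5026564 and determinant 164025/5026564
solving λ² − 101796021/5026564·λ + 164025/5026564 = 0 gives λ = 81/4, 2025/1256641
κ_2(A) = √(λ_max/λ_min) = √((81/4) / (2025/1256641)) = 112.1000

112.1000


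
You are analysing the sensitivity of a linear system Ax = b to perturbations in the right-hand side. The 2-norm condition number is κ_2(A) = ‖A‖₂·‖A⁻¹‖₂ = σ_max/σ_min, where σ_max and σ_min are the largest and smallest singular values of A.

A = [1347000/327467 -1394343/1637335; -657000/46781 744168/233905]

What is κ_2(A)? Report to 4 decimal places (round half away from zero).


form AᵀA = [22965210000000/107234636089 -5167036089000/107234636089; -5167036089000/107234636089 1163188280025/107234636089] with trace 14353598025/63792169 and determinant 81000000/63792169
solving λ² − 14353598025/63792169·λ + 81000000/63792169 = 0 gives λ = 225, 360000/63792169
σ_max=√225=15, σ_min=√(360000/63792169)=(600/7987) → κ = 199.6750

199.6750


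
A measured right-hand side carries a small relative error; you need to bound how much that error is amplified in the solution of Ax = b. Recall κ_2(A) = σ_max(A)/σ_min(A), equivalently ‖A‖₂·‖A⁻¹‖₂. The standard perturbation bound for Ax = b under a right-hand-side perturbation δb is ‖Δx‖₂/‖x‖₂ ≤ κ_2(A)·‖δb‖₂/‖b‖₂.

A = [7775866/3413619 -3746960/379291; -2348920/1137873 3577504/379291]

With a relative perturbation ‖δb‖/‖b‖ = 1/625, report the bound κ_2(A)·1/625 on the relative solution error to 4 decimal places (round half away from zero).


form AᵀA = [130940450116/13855879521 -64620298400/1539542169; -64620298400/1539542169 31912299776/171060241] with trace 1615607812/8242641 and determinant 9834496/8242641
λ_max, λ_min = (1615607812/8242641 ± √2609864353315651600/67941130654881)/2 = 196, 50176/8242641
so κ_2 = √(196 / (50176/8242641)) = 179.4375
perturbation bound = 179.4375·1/625 = 0.2871

0.2871


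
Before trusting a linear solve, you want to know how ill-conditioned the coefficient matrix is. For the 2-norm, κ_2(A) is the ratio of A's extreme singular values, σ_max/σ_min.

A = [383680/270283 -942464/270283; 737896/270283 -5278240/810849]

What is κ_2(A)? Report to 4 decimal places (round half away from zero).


229.3125

AᵀA = [184109888/19444477 -1325420800/58333431; -1325420800/58333431 9543242752/175000293]; tr = 861556288/13461561, det = 1048576/13461561
eigenvalues of AᵀA: λ = (tr ± √(tr²−4·det))/2 = 64, 16384/13461561
κ = σ_max/σ_min = 8/(128/3669) = 229.3125


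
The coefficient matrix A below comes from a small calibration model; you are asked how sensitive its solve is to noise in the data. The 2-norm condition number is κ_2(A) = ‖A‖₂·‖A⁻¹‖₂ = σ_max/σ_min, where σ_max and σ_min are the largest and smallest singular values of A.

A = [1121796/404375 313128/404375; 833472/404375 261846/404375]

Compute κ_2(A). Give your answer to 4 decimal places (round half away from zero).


64.7000

AᵀA = [78124073616/6540765625 22780281888/6540765625; 22780281888/6540765625 6664498884/6540765625]; tr = 135661716/10465225, det = 419904/10465225
solving λ² − 135661716/10465225·λ + 419904/10465225 = 0 gives λ = 324/25, 1296/418609
σ_max=√(324/25)=(18/5), σ_min=√(1296/418609)=(36/647) → κ = 64.7000


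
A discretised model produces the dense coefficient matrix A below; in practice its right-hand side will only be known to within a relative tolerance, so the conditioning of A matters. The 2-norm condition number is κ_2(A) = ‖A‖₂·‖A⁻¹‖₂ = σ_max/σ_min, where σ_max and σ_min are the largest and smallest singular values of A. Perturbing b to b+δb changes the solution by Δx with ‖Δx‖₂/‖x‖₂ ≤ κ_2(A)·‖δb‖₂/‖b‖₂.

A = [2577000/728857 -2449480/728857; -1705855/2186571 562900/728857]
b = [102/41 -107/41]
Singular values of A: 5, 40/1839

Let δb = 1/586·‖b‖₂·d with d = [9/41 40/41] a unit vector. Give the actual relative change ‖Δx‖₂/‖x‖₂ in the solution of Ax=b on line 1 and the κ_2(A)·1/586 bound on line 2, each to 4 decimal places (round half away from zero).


σ_max = 5, σ_min = 40/1839
condition number: 5 ÷ (40/1839) = 229.8750
κ_2(A)·‖δb‖/‖b‖ = 0.3923
solve Ax = b  →  x = [-62.9793 -66.9983]
‖b‖₂ = 3.6056 and ‖x‖₂ = 91.9520
with δb = [0.0014 0.0060], A·Δx = δb → ‖Δx‖ = 0.2829
dividing the unrounded norms, ‖Δx‖/‖x‖ = 0.0031
tightness: 0.0031 against a bound of 0.3923 (unrounded ratio ≈ 0.0078)

0.0031
0.3923


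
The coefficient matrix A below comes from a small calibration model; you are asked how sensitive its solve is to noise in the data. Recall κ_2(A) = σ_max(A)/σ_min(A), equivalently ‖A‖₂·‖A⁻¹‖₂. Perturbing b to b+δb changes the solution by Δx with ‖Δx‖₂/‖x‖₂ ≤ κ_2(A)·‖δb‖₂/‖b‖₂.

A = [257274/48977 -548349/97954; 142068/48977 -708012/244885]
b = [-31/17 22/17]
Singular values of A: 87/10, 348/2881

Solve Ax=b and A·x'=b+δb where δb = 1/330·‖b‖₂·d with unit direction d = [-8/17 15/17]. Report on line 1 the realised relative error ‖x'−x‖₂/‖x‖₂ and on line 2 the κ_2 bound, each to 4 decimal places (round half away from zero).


σ_max = 87/10, σ_min = 348/2881
κ = σ_max/σ_min = (87/10)/(348/2881) = 72.0250
bound on ‖Δx‖/‖x‖: κ·ε = 72.0250·1/330 = 0.2183
solve Ax = b  →  x = [11.9106 11.5022]
‖b‖ = 2.2361, ‖x‖ = 16.5579
with δb = [-0.0032 0.0060], A·Δx = δb → ‖Δx‖ = 0.0561
realised ‖Δx‖/‖x‖ = 0.0034
realised/bound (from unrounded values) ≈ 0.0155

0.0034
0.2183


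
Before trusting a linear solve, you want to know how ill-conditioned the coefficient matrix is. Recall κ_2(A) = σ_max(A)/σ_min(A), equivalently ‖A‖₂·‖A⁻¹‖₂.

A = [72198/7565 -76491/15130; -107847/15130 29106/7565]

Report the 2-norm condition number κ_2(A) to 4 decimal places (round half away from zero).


AᵀA = [1299247209/9156676 -173229840/2289169; -173229840/2289169 369580401/9156676]; tr = 2887245/15842, det = 59049/126736
eigenvalues of AᵀA: λ = (tr ± √(tr²−4·det))/2 = 729/4, 81/31684
κ = σ_max/σ_min = (27/2)/(9/178) = 267.0000

267.0000


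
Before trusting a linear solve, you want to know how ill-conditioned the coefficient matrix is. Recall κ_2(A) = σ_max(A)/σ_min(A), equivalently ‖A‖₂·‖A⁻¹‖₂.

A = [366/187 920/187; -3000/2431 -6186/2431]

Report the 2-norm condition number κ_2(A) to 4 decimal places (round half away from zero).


33.0000

form AᵀA = [109476/20449 261120/20449; 261120/20449 627364/20449] with trace 4360/121 and determinant 144/121
λ_max, λ_min = (4360/121 ± √18939904/14641)/2 = 36, 4/121
σ_max=√36=6, σ_min=√(4/121)=(2/11) → κ = 33.0000


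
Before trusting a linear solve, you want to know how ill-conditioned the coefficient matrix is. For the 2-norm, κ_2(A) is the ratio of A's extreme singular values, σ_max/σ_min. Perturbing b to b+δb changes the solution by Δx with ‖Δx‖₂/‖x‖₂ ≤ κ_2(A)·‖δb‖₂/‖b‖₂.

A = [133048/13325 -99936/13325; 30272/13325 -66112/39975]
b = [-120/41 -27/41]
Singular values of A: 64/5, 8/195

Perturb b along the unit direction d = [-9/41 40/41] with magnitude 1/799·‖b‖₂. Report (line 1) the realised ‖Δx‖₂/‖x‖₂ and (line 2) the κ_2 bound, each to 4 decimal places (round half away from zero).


0.3905
0.3905

σ_max = 64/5, σ_min = 8/195
condition number: (64/5) ÷ (8/195) = 312.0000
bound on ‖Δx‖/‖x‖: κ·ε = 312.0000·1/799 = 0.3905
solve Ax = b  →  x = [-0.1875 0.1406]
2-norm of b is 3.0000; of x, 0.2344
with δb = [-0.0008 0.0037], A·Δx = δb → ‖Δx‖ = 0.0915
dividing the unrounded norms, ‖Δx‖/‖x‖ = 0.3905
so the bound is sharp here: realised error equals the bound


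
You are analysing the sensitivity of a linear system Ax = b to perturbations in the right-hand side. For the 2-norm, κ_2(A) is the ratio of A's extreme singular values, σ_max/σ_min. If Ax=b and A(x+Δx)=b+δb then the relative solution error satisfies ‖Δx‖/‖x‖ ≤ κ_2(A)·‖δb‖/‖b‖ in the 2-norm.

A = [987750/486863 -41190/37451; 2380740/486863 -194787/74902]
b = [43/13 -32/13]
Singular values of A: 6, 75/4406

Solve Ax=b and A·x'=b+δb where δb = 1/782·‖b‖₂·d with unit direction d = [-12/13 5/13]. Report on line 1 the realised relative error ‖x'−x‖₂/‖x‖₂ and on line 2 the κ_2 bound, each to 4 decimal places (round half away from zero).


largest singular value 6, smallest 75/4406
κ = σ_max/σ_min = 6/(75/4406) = 352.4800
perturbation bound = 352.4800·1/782 = 0.4507
solve Ax = b  →  x = [-110.7290 -207.2627]
‖b‖ = 4.1231, ‖x‖ = 234.9867
δb = ε·‖b‖·d = [-0.0049 0.0020]; solving A·Δx = δb gives ‖Δx‖ = 0.3097
dividing the unrounded norms, ‖Δx‖/‖x‖ = 0.0013
so the bound overstates the realised error by a factor of ≈ 341.9559 (computed from the unrounded values)

0.0013
0.4507


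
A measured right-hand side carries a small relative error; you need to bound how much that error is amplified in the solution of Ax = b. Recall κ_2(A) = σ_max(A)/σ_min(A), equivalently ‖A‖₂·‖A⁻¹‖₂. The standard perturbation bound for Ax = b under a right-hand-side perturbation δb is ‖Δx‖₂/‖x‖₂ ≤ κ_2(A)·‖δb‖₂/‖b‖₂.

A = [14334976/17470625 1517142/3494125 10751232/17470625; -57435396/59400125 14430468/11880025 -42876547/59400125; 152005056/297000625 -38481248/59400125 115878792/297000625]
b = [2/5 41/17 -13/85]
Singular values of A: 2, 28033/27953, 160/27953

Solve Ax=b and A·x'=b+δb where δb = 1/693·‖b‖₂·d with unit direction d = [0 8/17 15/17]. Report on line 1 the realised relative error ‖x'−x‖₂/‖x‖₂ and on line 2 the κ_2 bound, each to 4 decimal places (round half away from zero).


σ_max = 2, σ_min = 160/27953
condition number: 2 ÷ (160/27953) = 349.4125
κ_2(A)·‖δb‖/‖b‖ = 0.5042
solve Ax = b  →  x = [-104.9851 1.3977 139.6440]
2-norm of b is 2.4495; of x, 174.7120
re-solving with b+δb shifts x by Δx of norm 0.6175
dividing the unrounded norms, ‖Δx‖/‖x‖ = 0.0035
so the bound overstates the realised error by a factor of ≈ 142.6517 (computed from the unrounded values)

0.0035
0.5042


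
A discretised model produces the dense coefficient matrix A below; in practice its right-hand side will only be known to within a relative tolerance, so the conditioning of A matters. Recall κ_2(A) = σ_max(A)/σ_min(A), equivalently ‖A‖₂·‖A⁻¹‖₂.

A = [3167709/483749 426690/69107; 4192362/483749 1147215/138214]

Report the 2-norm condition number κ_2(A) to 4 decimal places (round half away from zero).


266.8960

AᵀA = [27610279447725/234013095001 3756400039125/33430442143; 3756400039125/33430442143 2044359680625/19103109796]; tr = 250433700525/1113023044, det = 791015625/1113023044
λ_max, λ_min = (250433700525/1113023044 ± √62713516684170229025625/1238820296475025936)/2 = 225, 3515625/1113023044
σ_max=√225=15, σ_min=√(3515625/1113023044)=(1875/33362) → κ = 266.8960
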